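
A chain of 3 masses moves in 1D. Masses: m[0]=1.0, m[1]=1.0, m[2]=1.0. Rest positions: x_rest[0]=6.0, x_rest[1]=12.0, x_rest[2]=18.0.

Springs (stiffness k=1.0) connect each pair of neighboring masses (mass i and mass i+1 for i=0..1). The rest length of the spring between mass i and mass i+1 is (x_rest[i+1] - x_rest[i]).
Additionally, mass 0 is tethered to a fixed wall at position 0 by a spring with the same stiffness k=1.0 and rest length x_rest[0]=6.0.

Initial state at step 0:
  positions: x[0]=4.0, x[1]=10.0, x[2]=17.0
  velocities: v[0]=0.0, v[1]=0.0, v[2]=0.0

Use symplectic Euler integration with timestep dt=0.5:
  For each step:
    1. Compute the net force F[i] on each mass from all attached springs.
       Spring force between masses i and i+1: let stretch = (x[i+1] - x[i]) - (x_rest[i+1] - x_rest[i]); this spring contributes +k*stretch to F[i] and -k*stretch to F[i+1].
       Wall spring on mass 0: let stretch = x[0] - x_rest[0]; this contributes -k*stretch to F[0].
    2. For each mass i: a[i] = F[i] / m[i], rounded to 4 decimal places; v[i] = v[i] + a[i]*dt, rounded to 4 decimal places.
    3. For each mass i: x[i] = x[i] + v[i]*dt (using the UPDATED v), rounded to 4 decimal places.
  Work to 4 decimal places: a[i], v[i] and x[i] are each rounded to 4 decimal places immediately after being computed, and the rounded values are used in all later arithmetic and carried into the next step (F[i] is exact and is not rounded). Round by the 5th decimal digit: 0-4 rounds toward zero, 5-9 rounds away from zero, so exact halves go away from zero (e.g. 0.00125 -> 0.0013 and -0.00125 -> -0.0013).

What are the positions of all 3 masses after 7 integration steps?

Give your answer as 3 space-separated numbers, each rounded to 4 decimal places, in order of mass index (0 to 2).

Step 0: x=[4.0000 10.0000 17.0000] v=[0.0000 0.0000 0.0000]
Step 1: x=[4.5000 10.2500 16.7500] v=[1.0000 0.5000 -0.5000]
Step 2: x=[5.3125 10.6875 16.3750] v=[1.6250 0.8750 -0.7500]
Step 3: x=[6.1407 11.2032 16.0781] v=[1.6563 1.0313 -0.5938]
Step 4: x=[6.6993 11.6720 16.0625] v=[1.1172 0.9375 -0.0313]
Step 5: x=[6.8263 11.9952 16.4493] v=[0.2539 0.6464 0.7735]
Step 6: x=[6.5389 12.1397 17.2226] v=[-0.5748 0.2890 1.5465]
Step 7: x=[6.0170 12.1548 18.2252] v=[-1.0439 0.0301 2.0051]

Answer: 6.0170 12.1548 18.2252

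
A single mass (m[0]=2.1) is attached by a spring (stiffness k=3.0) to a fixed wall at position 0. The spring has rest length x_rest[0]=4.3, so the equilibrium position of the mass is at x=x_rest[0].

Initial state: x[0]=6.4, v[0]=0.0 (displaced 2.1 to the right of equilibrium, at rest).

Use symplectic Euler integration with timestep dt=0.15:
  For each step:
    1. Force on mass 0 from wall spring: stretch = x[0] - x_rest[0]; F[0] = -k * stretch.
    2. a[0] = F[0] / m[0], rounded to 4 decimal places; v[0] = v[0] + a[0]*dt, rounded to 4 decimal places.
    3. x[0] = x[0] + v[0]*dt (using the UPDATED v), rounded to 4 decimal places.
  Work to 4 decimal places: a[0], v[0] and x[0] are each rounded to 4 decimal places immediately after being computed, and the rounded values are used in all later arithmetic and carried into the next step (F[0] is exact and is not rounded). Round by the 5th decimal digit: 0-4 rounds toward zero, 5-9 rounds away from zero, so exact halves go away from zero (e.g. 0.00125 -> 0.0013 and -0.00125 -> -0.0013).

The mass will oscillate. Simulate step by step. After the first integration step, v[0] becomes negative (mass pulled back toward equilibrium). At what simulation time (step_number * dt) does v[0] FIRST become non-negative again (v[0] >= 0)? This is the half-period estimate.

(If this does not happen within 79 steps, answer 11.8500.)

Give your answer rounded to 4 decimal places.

Answer: 2.7000

Derivation:
Step 0: x=[6.4000] v=[0.0000]
Step 1: x=[6.3325] v=[-0.4500]
Step 2: x=[6.1997] v=[-0.8855]
Step 3: x=[6.0058] v=[-1.2926]
Step 4: x=[5.7571] v=[-1.6581]
Step 5: x=[5.4616] v=[-1.9703]
Step 6: x=[5.1287] v=[-2.2192]
Step 7: x=[4.7692] v=[-2.3968]
Step 8: x=[4.3946] v=[-2.4973]
Step 9: x=[4.0170] v=[-2.5176]
Step 10: x=[3.6485] v=[-2.4570]
Step 11: x=[3.3009] v=[-2.3174]
Step 12: x=[2.9854] v=[-2.1033]
Step 13: x=[2.7122] v=[-1.8216]
Step 14: x=[2.4900] v=[-1.4814]
Step 15: x=[2.3260] v=[-1.0935]
Step 16: x=[2.2254] v=[-0.6705]
Step 17: x=[2.1915] v=[-0.2259]
Step 18: x=[2.2254] v=[0.2259]
First v>=0 after going negative at step 18, time=2.7000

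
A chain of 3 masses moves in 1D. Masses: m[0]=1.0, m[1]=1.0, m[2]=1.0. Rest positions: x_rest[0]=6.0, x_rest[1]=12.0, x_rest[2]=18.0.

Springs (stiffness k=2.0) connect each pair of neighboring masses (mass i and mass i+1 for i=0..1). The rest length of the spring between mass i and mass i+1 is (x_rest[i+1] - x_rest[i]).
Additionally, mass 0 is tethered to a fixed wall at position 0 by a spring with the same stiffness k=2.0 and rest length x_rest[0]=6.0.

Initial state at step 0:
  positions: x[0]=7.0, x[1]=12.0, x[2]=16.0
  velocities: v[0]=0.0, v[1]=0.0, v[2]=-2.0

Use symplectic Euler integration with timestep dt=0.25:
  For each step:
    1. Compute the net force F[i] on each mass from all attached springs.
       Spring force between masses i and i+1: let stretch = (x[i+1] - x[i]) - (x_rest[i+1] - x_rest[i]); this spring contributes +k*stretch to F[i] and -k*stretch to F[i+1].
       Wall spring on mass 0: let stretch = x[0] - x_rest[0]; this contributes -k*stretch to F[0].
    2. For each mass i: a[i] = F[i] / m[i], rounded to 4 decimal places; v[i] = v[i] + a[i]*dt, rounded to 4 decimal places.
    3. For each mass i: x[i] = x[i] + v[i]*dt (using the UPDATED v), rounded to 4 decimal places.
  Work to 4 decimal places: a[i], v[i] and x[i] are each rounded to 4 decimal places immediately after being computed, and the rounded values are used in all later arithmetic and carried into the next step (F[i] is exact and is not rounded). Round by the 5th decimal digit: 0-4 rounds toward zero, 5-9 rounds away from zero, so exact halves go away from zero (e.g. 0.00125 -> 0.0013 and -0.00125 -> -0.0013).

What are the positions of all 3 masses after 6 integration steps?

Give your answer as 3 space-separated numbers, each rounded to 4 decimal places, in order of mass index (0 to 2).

Answer: 4.1353 9.8391 17.1680

Derivation:
Step 0: x=[7.0000 12.0000 16.0000] v=[0.0000 0.0000 -2.0000]
Step 1: x=[6.7500 11.8750 15.7500] v=[-1.0000 -0.5000 -1.0000]
Step 2: x=[6.2969 11.5938 15.7656] v=[-1.8125 -1.1250 0.0625]
Step 3: x=[5.7188 11.1719 16.0098] v=[-2.3125 -1.6876 0.9766]
Step 4: x=[5.1075 10.6731 16.3992] v=[-2.4454 -1.9952 1.5577]
Step 5: x=[4.5534 10.1944 16.8229] v=[-2.2164 -1.9150 1.6947]
Step 6: x=[4.1353 9.8391 17.1680] v=[-1.6726 -1.4213 1.3805]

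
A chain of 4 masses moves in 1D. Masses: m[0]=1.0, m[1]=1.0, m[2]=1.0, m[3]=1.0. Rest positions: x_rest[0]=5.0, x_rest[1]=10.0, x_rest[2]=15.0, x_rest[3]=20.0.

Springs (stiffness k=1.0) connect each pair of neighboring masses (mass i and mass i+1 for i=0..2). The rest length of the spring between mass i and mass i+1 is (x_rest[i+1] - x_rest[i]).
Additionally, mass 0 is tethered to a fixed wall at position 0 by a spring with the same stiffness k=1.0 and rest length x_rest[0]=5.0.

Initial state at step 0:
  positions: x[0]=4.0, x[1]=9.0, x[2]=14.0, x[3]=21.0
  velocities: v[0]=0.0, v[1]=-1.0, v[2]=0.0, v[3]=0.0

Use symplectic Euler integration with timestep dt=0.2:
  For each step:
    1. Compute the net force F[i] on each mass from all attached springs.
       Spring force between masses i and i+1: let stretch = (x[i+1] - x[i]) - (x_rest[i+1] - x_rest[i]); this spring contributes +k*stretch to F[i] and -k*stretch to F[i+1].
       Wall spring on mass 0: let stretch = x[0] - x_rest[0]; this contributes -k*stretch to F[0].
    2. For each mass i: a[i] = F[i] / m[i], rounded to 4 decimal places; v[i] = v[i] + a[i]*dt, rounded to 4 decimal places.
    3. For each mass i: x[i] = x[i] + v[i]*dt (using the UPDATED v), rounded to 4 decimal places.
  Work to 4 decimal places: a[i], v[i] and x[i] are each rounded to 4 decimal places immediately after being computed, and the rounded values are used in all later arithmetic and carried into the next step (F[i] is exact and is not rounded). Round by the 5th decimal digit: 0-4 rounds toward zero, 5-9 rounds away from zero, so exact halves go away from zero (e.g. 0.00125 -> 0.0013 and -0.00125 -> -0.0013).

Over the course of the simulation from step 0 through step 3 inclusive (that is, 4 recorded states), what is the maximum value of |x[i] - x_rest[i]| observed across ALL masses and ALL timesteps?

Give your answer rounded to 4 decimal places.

Step 0: x=[4.0000 9.0000 14.0000 21.0000] v=[0.0000 -1.0000 0.0000 0.0000]
Step 1: x=[4.0400 8.8000 14.0800 20.9200] v=[0.2000 -1.0000 0.4000 -0.4000]
Step 2: x=[4.1088 8.6208 14.2224 20.7664] v=[0.3440 -0.8960 0.7120 -0.7680]
Step 3: x=[4.1937 8.4852 14.4025 20.5510] v=[0.4246 -0.6781 0.9005 -1.0768]
Max displacement = 1.5148

Answer: 1.5148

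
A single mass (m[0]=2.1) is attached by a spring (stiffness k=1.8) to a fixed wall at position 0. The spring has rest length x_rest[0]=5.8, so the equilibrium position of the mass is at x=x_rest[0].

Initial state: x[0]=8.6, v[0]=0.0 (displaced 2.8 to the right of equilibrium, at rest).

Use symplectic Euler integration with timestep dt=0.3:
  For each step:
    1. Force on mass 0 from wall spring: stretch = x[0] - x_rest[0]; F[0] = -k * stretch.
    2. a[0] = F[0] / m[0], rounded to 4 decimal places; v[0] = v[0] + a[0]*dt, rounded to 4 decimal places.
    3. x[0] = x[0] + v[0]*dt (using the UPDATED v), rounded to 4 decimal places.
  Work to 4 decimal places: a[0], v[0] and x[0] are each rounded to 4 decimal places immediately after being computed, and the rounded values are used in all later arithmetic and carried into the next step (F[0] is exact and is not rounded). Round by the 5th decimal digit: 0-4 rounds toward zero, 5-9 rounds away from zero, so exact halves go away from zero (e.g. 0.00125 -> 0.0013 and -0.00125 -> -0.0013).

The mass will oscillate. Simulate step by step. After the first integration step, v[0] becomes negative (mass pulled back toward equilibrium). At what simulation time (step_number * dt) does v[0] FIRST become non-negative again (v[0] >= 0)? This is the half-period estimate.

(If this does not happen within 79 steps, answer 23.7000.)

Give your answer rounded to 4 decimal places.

Answer: 3.6000

Derivation:
Step 0: x=[8.6000] v=[0.0000]
Step 1: x=[8.3840] v=[-0.7200]
Step 2: x=[7.9687] v=[-1.3845]
Step 3: x=[7.3860] v=[-1.9422]
Step 4: x=[6.6810] v=[-2.3500]
Step 5: x=[5.9081] v=[-2.5765]
Step 6: x=[5.1268] v=[-2.6043]
Step 7: x=[4.3974] v=[-2.4312]
Step 8: x=[3.7763] v=[-2.0705]
Step 9: x=[3.3113] v=[-1.5501]
Step 10: x=[3.0383] v=[-0.9101]
Step 11: x=[2.9783] v=[-0.1999]
Step 12: x=[3.1360] v=[0.5257]
First v>=0 after going negative at step 12, time=3.6000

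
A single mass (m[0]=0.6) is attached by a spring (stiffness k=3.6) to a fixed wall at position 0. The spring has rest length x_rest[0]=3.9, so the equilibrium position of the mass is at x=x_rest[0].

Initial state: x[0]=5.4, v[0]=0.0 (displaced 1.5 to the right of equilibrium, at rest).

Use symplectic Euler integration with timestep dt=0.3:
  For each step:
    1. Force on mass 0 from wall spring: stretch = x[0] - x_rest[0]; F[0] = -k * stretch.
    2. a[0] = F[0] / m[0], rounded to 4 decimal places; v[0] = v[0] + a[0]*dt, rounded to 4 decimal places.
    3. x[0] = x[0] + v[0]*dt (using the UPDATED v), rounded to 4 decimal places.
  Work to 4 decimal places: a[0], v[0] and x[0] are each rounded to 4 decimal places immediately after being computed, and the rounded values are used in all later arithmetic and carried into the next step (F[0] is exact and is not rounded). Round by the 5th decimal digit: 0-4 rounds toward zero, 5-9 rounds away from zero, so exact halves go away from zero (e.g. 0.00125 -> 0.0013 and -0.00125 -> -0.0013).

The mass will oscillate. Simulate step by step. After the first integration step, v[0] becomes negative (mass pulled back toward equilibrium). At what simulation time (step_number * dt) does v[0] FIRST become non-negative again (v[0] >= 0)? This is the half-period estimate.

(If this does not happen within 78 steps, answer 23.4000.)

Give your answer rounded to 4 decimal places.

Step 0: x=[5.4000] v=[0.0000]
Step 1: x=[4.5900] v=[-2.7000]
Step 2: x=[3.4074] v=[-3.9420]
Step 3: x=[2.4908] v=[-3.0553]
Step 4: x=[2.3352] v=[-0.5187]
Step 5: x=[3.0246] v=[2.2979]
First v>=0 after going negative at step 5, time=1.5000

Answer: 1.5000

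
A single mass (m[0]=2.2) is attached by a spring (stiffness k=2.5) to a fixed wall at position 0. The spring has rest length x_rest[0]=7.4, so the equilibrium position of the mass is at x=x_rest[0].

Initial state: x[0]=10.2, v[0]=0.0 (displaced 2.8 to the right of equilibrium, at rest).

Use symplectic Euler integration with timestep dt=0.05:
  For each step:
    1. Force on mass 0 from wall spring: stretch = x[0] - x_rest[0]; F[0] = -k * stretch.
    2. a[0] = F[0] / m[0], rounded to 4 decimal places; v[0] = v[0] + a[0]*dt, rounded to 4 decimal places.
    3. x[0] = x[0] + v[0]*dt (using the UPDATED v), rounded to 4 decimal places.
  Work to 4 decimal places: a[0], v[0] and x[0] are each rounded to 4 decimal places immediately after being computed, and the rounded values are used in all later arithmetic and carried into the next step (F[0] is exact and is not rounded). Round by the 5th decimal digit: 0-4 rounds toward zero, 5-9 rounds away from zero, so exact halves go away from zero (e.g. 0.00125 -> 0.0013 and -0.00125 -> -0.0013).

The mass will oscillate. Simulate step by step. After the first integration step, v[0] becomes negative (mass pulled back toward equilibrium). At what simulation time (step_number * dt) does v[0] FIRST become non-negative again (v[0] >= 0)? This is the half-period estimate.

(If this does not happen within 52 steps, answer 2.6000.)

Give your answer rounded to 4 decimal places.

Step 0: x=[10.2000] v=[0.0000]
Step 1: x=[10.1920] v=[-0.1591]
Step 2: x=[10.1761] v=[-0.3177]
Step 3: x=[10.1523] v=[-0.4754]
Step 4: x=[10.1207] v=[-0.6318]
Step 5: x=[10.0814] v=[-0.7864]
Step 6: x=[10.0345] v=[-0.9388]
Step 7: x=[9.9801] v=[-1.0885]
Step 8: x=[9.9183] v=[-1.2351]
Step 9: x=[9.8494] v=[-1.3782]
Step 10: x=[9.7735] v=[-1.5174]
Step 11: x=[9.6909] v=[-1.6523]
Step 12: x=[9.6018] v=[-1.7825]
Step 13: x=[9.5064] v=[-1.9076]
Step 14: x=[9.4050] v=[-2.0273]
Step 15: x=[9.2979] v=[-2.1412]
Step 16: x=[9.1855] v=[-2.2490]
Step 17: x=[9.0680] v=[-2.3505]
Step 18: x=[8.9457] v=[-2.4453]
Step 19: x=[8.8190] v=[-2.5331]
Step 20: x=[8.6883] v=[-2.6137]
Step 21: x=[8.5540] v=[-2.6869]
Step 22: x=[8.4164] v=[-2.7525]
Step 23: x=[8.2759] v=[-2.8103]
Step 24: x=[8.1329] v=[-2.8601]
Step 25: x=[7.9878] v=[-2.9017]
Step 26: x=[7.8410] v=[-2.9351]
Step 27: x=[7.6930] v=[-2.9602]
Step 28: x=[7.5442] v=[-2.9769]
Step 29: x=[7.3949] v=[-2.9851]
Step 30: x=[7.2457] v=[-2.9848]
Step 31: x=[7.0969] v=[-2.9760]
Step 32: x=[6.9490] v=[-2.9588]
Step 33: x=[6.8023] v=[-2.9332]
Step 34: x=[6.6573] v=[-2.8992]
Step 35: x=[6.5145] v=[-2.8570]
Step 36: x=[6.3742] v=[-2.8067]
Step 37: x=[6.2368] v=[-2.7484]
Step 38: x=[6.1027] v=[-2.6823]
Step 39: x=[5.9723] v=[-2.6086]
Step 40: x=[5.8459] v=[-2.5275]
Step 41: x=[5.7239] v=[-2.4392]
Step 42: x=[5.6067] v=[-2.3440]
Step 43: x=[5.4946] v=[-2.2421]
Step 44: x=[5.3879] v=[-2.1338]
Step 45: x=[5.2869] v=[-2.0195]
Step 46: x=[5.1919] v=[-1.8994]
Step 47: x=[5.1032] v=[-1.7739]
Step 48: x=[5.0210] v=[-1.6434]
Step 49: x=[4.9456] v=[-1.5082]
Step 50: x=[4.8772] v=[-1.3687]
Step 51: x=[4.8159] v=[-1.2254]
Step 52: x=[4.7620] v=[-1.0786]
v[0] did not become non-negative within 52 steps; using fallback time=2.6000

Answer: 2.6000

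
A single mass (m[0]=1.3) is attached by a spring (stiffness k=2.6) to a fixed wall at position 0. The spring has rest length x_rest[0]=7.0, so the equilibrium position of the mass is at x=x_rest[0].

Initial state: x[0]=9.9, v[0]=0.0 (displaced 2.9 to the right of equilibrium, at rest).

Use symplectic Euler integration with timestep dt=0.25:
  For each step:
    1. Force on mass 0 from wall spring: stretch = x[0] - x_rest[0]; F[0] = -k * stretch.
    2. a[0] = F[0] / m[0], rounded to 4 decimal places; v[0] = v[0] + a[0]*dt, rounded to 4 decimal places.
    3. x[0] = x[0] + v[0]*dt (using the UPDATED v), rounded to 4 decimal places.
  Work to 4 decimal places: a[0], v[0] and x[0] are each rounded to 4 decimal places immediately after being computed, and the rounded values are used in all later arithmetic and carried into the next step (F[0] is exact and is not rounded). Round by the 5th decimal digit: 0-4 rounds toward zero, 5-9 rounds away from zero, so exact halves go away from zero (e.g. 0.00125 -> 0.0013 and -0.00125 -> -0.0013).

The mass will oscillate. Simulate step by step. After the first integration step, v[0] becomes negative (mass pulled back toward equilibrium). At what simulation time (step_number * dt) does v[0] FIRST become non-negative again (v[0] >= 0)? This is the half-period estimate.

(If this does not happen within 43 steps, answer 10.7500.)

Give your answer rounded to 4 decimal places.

Step 0: x=[9.9000] v=[0.0000]
Step 1: x=[9.5375] v=[-1.4500]
Step 2: x=[8.8578] v=[-2.7188]
Step 3: x=[7.9459] v=[-3.6477]
Step 4: x=[6.9157] v=[-4.1207]
Step 5: x=[5.8961] v=[-4.0786]
Step 6: x=[5.0144] v=[-3.5267]
Step 7: x=[4.3809] v=[-2.5339]
Step 8: x=[4.0748] v=[-1.2244]
Step 9: x=[4.1344] v=[0.2382]
First v>=0 after going negative at step 9, time=2.2500

Answer: 2.2500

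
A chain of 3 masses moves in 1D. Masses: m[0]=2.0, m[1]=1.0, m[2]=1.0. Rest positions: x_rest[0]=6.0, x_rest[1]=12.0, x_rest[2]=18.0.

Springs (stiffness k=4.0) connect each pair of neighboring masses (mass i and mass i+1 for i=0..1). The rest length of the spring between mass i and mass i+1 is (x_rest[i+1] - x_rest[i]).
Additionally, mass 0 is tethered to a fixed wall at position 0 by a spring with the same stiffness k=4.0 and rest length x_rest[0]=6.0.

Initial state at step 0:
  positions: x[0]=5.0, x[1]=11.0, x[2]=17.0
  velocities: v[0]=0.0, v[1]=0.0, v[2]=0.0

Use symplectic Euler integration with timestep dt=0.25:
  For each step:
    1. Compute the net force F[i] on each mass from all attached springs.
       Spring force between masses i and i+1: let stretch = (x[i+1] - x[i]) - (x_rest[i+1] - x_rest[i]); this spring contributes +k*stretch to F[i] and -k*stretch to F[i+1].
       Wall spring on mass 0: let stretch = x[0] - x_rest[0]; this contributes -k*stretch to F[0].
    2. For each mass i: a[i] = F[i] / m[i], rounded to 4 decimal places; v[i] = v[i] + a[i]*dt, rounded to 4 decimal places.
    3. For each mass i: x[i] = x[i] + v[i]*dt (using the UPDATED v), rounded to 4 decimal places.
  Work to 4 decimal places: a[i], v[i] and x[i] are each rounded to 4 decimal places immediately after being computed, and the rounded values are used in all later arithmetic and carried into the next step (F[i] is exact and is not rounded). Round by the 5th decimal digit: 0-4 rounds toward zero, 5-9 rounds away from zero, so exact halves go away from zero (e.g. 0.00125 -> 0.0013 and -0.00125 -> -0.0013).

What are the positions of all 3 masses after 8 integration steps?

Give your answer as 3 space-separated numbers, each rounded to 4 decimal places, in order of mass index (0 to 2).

Step 0: x=[5.0000 11.0000 17.0000] v=[0.0000 0.0000 0.0000]
Step 1: x=[5.1250 11.0000 17.0000] v=[0.5000 0.0000 0.0000]
Step 2: x=[5.3438 11.0313 17.0000] v=[0.8750 0.1250 0.0000]
Step 3: x=[5.6055 11.1329 17.0078] v=[1.0469 0.4062 0.0313]
Step 4: x=[5.8575 11.3213 17.0469] v=[1.0079 0.7537 0.1564]
Step 5: x=[6.0603 11.5752 17.1546] v=[0.8111 1.0155 0.4308]
Step 6: x=[6.1949 11.8452 17.3675] v=[0.5384 1.0800 0.8514]
Step 7: x=[6.2614 12.0832 17.6998] v=[0.2661 0.9520 1.3291]
Step 8: x=[6.2730 12.2699 18.1279] v=[0.0463 0.7468 1.7125]

Answer: 6.2730 12.2699 18.1279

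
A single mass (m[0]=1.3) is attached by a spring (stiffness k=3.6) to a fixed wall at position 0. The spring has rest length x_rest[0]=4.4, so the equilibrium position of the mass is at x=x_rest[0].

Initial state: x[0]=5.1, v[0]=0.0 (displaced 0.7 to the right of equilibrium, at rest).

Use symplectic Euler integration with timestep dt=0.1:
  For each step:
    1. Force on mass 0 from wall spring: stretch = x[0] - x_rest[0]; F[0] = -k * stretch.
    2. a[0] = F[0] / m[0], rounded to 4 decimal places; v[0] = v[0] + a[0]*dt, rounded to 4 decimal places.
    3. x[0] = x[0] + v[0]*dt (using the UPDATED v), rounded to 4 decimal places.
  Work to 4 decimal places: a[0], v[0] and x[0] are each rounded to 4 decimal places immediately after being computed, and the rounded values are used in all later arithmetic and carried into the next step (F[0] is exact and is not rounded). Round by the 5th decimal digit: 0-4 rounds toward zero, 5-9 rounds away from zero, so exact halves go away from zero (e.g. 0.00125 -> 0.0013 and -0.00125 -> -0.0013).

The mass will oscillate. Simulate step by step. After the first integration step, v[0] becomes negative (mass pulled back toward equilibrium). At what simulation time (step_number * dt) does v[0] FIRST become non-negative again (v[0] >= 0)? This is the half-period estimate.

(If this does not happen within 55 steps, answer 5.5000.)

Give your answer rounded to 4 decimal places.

Step 0: x=[5.1000] v=[0.0000]
Step 1: x=[5.0806] v=[-0.1939]
Step 2: x=[5.0424] v=[-0.3824]
Step 3: x=[4.9864] v=[-0.5603]
Step 4: x=[4.9141] v=[-0.7227]
Step 5: x=[4.8276] v=[-0.8651]
Step 6: x=[4.7293] v=[-0.9835]
Step 7: x=[4.6218] v=[-1.0747]
Step 8: x=[4.5082] v=[-1.1361]
Step 9: x=[4.3916] v=[-1.1661]
Step 10: x=[4.2752] v=[-1.1638]
Step 11: x=[4.1623] v=[-1.1292]
Step 12: x=[4.0560] v=[-1.0634]
Step 13: x=[3.9592] v=[-0.9681]
Step 14: x=[3.8746] v=[-0.8460]
Step 15: x=[3.8046] v=[-0.7005]
Step 16: x=[3.7510] v=[-0.5356]
Step 17: x=[3.7154] v=[-0.3559]
Step 18: x=[3.6988] v=[-0.1663]
Step 19: x=[3.7016] v=[0.0279]
First v>=0 after going negative at step 19, time=1.9000

Answer: 1.9000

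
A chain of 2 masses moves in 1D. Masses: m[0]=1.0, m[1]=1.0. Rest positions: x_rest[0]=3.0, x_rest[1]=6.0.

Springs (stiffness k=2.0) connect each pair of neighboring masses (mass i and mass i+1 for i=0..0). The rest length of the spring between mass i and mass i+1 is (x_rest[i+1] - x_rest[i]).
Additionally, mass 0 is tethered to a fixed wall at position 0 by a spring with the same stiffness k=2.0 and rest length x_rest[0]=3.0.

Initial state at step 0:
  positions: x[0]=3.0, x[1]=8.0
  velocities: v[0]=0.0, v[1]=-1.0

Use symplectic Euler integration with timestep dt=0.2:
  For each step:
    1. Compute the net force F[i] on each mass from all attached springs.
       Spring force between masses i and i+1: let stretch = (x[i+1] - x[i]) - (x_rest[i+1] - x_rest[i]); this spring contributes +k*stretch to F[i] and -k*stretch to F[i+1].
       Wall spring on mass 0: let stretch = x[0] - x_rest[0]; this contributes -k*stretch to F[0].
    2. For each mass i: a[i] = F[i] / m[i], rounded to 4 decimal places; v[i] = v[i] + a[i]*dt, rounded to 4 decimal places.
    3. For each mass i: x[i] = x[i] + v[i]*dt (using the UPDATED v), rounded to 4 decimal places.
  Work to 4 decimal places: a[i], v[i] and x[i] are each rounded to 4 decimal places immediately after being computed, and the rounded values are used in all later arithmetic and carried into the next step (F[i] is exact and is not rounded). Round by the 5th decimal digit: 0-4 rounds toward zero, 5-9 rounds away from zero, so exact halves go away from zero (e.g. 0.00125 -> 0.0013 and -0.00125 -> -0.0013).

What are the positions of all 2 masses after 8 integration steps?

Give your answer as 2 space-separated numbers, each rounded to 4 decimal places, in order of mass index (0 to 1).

Step 0: x=[3.0000 8.0000] v=[0.0000 -1.0000]
Step 1: x=[3.1600 7.6400] v=[0.8000 -1.8000]
Step 2: x=[3.4256 7.1616] v=[1.3280 -2.3920]
Step 3: x=[3.7160 6.6243] v=[1.4522 -2.6864]
Step 4: x=[3.9418 6.0944] v=[1.1291 -2.6497]
Step 5: x=[4.0245 5.6323] v=[0.4134 -2.3107]
Step 6: x=[3.9138 5.2815] v=[-0.5533 -1.7538]
Step 7: x=[3.5995 5.0613] v=[-1.5717 -1.1009]
Step 8: x=[3.1141 4.9642] v=[-2.4268 -0.4856]

Answer: 3.1141 4.9642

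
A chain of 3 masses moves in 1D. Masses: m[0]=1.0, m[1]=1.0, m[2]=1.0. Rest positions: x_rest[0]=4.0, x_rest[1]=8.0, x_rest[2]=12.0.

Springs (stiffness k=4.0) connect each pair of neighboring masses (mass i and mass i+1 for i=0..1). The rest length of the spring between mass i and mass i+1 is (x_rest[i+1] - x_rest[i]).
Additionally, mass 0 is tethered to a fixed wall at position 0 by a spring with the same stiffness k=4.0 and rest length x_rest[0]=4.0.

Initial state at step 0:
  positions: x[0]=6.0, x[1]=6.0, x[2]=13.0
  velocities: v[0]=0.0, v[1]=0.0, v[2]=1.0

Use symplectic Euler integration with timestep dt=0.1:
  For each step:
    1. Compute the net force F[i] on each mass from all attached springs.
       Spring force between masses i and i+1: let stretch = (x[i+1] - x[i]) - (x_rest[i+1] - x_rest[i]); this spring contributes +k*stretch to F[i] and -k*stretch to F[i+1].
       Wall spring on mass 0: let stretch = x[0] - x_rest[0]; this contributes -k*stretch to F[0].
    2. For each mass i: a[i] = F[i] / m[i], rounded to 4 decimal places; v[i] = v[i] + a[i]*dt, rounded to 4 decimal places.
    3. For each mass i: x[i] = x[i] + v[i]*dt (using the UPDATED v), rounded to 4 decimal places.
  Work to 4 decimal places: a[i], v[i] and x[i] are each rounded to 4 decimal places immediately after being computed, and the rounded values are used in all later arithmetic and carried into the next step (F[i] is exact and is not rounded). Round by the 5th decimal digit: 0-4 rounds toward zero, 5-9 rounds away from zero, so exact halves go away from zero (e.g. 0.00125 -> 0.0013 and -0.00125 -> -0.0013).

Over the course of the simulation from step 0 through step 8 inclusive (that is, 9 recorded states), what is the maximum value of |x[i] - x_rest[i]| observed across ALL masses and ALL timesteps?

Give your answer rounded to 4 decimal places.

Step 0: x=[6.0000 6.0000 13.0000] v=[0.0000 0.0000 1.0000]
Step 1: x=[5.7600 6.2800 12.9800] v=[-2.4000 2.8000 -0.2000]
Step 2: x=[5.3104 6.8072 12.8520] v=[-4.4960 5.2720 -1.2800]
Step 3: x=[4.7083 7.5163 12.6422] v=[-6.0214 7.0912 -2.0979]
Step 4: x=[4.0302 8.3181 12.3874] v=[-6.7815 8.0184 -2.5483]
Step 5: x=[3.3624 9.1112 12.1298] v=[-6.6784 7.9310 -2.5760]
Step 6: x=[2.7900 9.7951 11.9115] v=[-5.7238 6.8389 -2.1834]
Step 7: x=[2.3862 10.2834 11.7685] v=[-4.0378 4.8834 -1.4300]
Step 8: x=[2.2029 10.5153 11.7261] v=[-1.8334 2.3186 -0.4240]
Max displacement = 2.5153

Answer: 2.5153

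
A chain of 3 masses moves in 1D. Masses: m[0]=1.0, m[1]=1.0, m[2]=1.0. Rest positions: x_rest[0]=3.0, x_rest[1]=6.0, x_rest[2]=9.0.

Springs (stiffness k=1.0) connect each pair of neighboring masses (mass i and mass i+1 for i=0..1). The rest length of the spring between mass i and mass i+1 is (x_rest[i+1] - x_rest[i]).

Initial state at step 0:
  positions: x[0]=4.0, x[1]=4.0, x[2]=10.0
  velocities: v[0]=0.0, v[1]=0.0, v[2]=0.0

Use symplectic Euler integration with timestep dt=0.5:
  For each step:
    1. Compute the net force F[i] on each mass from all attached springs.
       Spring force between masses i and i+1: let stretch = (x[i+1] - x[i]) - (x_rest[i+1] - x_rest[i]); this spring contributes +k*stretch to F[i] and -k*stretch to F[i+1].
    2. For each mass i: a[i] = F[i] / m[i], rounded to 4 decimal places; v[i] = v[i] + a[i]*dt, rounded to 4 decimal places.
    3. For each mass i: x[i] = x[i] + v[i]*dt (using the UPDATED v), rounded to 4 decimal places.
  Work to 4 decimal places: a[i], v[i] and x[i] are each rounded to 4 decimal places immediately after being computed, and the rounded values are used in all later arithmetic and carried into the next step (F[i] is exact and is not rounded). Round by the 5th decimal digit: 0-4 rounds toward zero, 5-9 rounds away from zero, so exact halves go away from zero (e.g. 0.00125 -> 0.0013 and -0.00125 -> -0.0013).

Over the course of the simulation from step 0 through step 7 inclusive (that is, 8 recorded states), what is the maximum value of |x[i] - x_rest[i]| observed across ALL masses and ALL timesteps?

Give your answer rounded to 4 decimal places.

Answer: 2.2188

Derivation:
Step 0: x=[4.0000 4.0000 10.0000] v=[0.0000 0.0000 0.0000]
Step 1: x=[3.2500 5.5000 9.2500] v=[-1.5000 3.0000 -1.5000]
Step 2: x=[2.3125 7.3750 8.3125] v=[-1.8750 3.7500 -1.8750]
Step 3: x=[1.8906 8.2188 7.8906] v=[-0.8438 1.6875 -0.8438]
Step 4: x=[2.3008 7.3985 8.3008] v=[0.8203 -1.6407 0.8203]
Step 5: x=[3.2354 5.5293 9.2354] v=[1.8692 -3.7384 1.8692]
Step 6: x=[3.9935 4.0132 9.9935] v=[1.5162 -3.0323 1.5162]
Step 7: x=[4.0066 3.9872 10.0066] v=[0.0261 -0.0520 0.0261]
Max displacement = 2.2188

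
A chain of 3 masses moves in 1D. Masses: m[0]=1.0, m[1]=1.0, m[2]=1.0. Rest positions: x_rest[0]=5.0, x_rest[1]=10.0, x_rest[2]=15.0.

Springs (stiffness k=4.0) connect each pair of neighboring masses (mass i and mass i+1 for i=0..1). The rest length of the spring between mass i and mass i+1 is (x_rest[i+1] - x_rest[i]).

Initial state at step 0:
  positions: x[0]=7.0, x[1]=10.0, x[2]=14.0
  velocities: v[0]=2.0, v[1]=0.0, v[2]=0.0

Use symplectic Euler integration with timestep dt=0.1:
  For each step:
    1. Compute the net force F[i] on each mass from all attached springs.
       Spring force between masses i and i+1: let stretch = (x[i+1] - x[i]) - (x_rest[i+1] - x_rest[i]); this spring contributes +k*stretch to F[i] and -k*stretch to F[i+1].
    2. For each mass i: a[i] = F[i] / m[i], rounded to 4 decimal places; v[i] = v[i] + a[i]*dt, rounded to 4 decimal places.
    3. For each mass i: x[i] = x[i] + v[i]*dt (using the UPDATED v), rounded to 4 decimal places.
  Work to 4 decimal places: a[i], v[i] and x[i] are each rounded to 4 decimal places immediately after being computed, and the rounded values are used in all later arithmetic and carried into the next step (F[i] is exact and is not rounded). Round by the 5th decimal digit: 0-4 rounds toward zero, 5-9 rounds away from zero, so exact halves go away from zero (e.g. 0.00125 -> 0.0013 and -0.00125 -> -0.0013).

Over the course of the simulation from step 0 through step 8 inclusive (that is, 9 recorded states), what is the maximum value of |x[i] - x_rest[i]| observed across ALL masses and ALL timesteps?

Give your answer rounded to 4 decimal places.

Answer: 2.1568

Derivation:
Step 0: x=[7.0000 10.0000 14.0000] v=[2.0000 0.0000 0.0000]
Step 1: x=[7.1200 10.0400 14.0400] v=[1.2000 0.4000 0.4000]
Step 2: x=[7.1568 10.1232 14.1200] v=[0.3680 0.8320 0.8000]
Step 3: x=[7.1123 10.2476 14.2401] v=[-0.4454 1.2442 1.2013]
Step 4: x=[6.9932 10.4063 14.4005] v=[-1.1913 1.5871 1.6043]
Step 5: x=[6.8106 10.5883 14.6012] v=[-1.8261 1.8195 2.0066]
Step 6: x=[6.5791 10.7797 14.8413] v=[-2.3150 1.9136 2.4014]
Step 7: x=[6.3156 10.9655 15.1190] v=[-2.6348 1.8580 2.7768]
Step 8: x=[6.0381 11.1314 15.4305] v=[-2.7748 1.6594 3.1154]
Max displacement = 2.1568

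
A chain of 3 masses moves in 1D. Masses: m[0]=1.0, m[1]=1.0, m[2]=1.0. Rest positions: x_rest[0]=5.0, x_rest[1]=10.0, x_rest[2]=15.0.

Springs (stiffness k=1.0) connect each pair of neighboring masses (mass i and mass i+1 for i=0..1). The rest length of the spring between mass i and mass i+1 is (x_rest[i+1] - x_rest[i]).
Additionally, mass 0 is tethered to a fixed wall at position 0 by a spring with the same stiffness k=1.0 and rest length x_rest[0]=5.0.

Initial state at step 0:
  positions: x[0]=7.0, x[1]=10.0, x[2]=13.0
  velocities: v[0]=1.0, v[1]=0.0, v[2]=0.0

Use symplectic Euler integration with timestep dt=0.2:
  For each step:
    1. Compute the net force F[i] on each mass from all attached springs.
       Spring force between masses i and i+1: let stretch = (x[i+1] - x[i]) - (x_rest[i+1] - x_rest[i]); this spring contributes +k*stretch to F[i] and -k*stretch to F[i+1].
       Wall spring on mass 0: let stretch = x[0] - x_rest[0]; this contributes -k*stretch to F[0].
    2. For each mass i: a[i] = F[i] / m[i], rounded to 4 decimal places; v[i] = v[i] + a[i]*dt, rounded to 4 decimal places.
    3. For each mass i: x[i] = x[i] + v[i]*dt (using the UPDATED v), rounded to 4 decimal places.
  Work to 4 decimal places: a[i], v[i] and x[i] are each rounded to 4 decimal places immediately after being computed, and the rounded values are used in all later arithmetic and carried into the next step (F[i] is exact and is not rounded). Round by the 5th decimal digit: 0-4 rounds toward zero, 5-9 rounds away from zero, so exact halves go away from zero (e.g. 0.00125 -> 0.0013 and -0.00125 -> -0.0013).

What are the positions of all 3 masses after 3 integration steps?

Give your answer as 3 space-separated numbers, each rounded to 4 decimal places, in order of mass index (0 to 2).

Answer: 6.6404 10.0154 13.4643

Derivation:
Step 0: x=[7.0000 10.0000 13.0000] v=[1.0000 0.0000 0.0000]
Step 1: x=[7.0400 10.0000 13.0800] v=[0.2000 0.0000 0.4000]
Step 2: x=[6.9168 10.0048 13.2368] v=[-0.6160 0.0240 0.7840]
Step 3: x=[6.6404 10.0154 13.4643] v=[-1.3818 0.0528 1.1376]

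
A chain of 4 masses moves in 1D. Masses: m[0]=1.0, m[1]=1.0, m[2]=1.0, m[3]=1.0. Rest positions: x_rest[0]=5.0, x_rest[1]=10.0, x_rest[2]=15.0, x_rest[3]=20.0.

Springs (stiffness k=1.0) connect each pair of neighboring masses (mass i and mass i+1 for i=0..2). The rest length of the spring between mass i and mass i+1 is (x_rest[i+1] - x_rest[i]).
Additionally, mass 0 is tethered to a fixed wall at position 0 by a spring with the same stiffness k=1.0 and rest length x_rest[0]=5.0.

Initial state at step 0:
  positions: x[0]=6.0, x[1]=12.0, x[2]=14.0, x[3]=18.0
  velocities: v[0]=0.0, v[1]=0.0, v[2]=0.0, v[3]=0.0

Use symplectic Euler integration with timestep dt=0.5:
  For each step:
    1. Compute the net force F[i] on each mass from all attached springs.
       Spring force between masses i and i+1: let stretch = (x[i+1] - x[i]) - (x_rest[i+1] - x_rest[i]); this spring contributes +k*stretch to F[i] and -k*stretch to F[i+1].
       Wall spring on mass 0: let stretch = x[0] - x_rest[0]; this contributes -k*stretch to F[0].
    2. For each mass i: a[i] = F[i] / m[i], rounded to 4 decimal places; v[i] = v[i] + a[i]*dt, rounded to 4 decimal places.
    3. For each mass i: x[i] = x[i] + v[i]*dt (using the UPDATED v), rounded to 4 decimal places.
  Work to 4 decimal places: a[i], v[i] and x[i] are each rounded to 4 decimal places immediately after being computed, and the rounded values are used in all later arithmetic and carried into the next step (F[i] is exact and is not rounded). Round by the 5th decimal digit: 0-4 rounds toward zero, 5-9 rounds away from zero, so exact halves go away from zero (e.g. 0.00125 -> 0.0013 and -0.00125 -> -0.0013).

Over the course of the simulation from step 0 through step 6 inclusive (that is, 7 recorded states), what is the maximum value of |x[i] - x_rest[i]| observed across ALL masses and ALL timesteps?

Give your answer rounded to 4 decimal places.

Answer: 2.2911

Derivation:
Step 0: x=[6.0000 12.0000 14.0000 18.0000] v=[0.0000 0.0000 0.0000 0.0000]
Step 1: x=[6.0000 11.0000 14.5000 18.2500] v=[0.0000 -2.0000 1.0000 0.5000]
Step 2: x=[5.7500 9.6250 15.0625 18.8125] v=[-0.5000 -2.7500 1.1250 1.1250]
Step 3: x=[5.0313 8.6406 15.2032 19.6875] v=[-1.4375 -1.9688 0.2813 1.7500]
Step 4: x=[3.9571 8.3945 14.8243 20.6915] v=[-2.1485 -0.4922 -0.7579 2.0079]
Step 5: x=[3.0029 8.6465 14.3047 21.4787] v=[-1.9084 0.5040 -1.0392 1.5743]
Step 6: x=[2.7089 8.9022 14.1641 21.7224] v=[-0.5881 0.5113 -0.2813 0.4873]
Max displacement = 2.2911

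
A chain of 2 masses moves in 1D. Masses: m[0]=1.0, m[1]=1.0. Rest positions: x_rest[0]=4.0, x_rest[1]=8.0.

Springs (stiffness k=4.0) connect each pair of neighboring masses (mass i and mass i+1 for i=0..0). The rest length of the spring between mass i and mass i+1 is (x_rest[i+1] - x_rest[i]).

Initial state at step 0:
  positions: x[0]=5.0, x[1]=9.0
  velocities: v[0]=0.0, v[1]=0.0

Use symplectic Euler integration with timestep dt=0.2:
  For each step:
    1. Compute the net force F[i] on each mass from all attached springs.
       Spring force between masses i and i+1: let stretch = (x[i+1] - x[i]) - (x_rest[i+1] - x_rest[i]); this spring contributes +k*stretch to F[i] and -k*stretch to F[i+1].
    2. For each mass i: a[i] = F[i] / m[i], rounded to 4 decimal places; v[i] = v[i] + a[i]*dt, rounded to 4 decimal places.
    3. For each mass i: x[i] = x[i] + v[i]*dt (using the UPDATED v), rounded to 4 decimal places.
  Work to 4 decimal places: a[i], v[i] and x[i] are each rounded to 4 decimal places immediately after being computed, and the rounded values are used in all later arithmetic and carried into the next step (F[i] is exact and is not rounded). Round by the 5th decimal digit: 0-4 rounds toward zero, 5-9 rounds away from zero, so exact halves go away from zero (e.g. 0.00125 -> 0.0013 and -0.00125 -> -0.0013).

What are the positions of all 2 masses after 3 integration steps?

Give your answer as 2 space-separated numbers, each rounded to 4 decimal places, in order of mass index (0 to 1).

Answer: 5.0000 9.0000

Derivation:
Step 0: x=[5.0000 9.0000] v=[0.0000 0.0000]
Step 1: x=[5.0000 9.0000] v=[0.0000 0.0000]
Step 2: x=[5.0000 9.0000] v=[0.0000 0.0000]
Step 3: x=[5.0000 9.0000] v=[0.0000 0.0000]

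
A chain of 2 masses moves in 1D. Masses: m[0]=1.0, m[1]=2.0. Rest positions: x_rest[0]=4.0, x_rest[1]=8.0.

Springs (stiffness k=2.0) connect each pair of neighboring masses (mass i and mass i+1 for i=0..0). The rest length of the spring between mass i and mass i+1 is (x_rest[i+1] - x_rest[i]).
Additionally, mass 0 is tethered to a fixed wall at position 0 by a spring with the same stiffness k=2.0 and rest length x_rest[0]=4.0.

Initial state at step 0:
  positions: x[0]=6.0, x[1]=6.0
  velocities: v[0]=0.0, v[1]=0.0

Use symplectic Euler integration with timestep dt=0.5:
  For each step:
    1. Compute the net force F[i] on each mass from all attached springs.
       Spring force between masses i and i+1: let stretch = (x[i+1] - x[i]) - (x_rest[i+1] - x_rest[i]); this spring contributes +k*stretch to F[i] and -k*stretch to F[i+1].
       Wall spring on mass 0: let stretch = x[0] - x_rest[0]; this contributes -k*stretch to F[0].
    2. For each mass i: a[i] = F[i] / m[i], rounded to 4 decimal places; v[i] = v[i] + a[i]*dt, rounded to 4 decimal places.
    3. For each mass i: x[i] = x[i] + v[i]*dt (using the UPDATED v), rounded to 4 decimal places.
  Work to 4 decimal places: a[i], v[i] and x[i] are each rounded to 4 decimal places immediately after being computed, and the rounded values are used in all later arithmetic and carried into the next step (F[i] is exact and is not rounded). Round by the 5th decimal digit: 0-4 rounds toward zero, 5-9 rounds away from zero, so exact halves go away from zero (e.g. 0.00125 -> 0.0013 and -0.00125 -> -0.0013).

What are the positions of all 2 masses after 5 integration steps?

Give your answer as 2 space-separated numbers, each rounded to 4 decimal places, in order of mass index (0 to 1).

Step 0: x=[6.0000 6.0000] v=[0.0000 0.0000]
Step 1: x=[3.0000 7.0000] v=[-6.0000 2.0000]
Step 2: x=[0.5000 8.0000] v=[-5.0000 2.0000]
Step 3: x=[1.5000 8.1250] v=[2.0000 0.2500]
Step 4: x=[5.0625 7.5938] v=[7.1250 -1.0625]
Step 5: x=[7.3594 7.4297] v=[4.5938 -0.3282]

Answer: 7.3594 7.4297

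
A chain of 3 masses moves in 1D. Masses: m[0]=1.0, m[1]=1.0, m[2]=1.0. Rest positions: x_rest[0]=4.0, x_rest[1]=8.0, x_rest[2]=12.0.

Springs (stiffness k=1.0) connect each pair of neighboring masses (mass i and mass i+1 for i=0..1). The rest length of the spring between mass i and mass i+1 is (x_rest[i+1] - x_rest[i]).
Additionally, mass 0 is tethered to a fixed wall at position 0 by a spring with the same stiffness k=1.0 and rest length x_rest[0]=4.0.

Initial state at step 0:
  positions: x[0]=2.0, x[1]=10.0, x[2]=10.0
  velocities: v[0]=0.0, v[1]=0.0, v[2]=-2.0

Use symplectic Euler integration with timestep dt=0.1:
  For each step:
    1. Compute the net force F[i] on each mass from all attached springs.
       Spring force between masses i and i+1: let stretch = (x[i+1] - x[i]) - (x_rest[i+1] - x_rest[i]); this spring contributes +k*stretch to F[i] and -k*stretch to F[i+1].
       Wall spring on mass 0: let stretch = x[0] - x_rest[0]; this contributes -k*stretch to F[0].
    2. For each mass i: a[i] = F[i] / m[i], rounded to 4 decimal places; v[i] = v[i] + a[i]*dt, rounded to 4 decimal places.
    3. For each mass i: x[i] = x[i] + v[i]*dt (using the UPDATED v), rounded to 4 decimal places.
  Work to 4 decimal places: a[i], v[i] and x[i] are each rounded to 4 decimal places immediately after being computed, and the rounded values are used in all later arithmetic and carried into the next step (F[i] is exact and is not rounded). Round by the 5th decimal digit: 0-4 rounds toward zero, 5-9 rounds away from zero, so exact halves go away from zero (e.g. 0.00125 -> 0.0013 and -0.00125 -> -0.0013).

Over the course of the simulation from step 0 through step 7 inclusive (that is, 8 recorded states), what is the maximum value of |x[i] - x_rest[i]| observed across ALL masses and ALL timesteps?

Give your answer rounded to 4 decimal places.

Step 0: x=[2.0000 10.0000 10.0000] v=[0.0000 0.0000 -2.0000]
Step 1: x=[2.0600 9.9200 9.8400] v=[0.6000 -0.8000 -1.6000]
Step 2: x=[2.1780 9.7606 9.7208] v=[1.1800 -1.5940 -1.1920]
Step 3: x=[2.3501 9.5250 9.6420] v=[1.7205 -2.3562 -0.7880]
Step 4: x=[2.5704 9.2188 9.6020] v=[2.2030 -3.0620 -0.3997]
Step 5: x=[2.8315 8.8500 9.5982] v=[2.6108 -3.6885 -0.0380]
Step 6: x=[3.1245 8.4285 9.6269] v=[2.9295 -4.2155 0.2872]
Step 7: x=[3.4393 7.9659 9.6836] v=[3.1475 -4.6261 0.5674]
Max displacement = 2.4018

Answer: 2.4018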